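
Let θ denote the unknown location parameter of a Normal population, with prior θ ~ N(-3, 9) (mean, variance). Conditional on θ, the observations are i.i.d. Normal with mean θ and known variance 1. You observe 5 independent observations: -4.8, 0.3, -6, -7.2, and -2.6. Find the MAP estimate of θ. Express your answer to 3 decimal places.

θ̂_MAP = -4.037

n = 5; x̄ = ((-4.8) + 0.3 + (-6) + (-7.2) + (-2.6))/5 = -20.3/5 = -4.06.
For a Normal prior and Normal likelihood with known variance, the posterior is Normal; its mode equals its mean, the precision-weighted average.
Prior precision 1/σ₀² = 1/9; data precision n/σ² = 5/1 = 5.
θ̂ = ((1/9)·(-3) + 5·(-4.06)) / (1/9 + 5) = (-619/30)/(46/9) = -1857/460 ≈ -4.037.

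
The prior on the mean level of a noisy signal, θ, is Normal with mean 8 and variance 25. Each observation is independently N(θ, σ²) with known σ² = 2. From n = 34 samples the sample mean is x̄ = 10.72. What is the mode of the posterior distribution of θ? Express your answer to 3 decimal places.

θ̂_MAP = 10.714

n = 34, x̄ = 10.72.
For a Normal prior and Normal likelihood with known variance, the posterior is Normal; its mode equals its mean, the precision-weighted average.
Prior precision 1/σ₀² = 1/25 = 0.04; data precision n/σ² = 34/2 = 17.
θ̂ = (0.04·8 + 17·10.72) / (0.04 + 17) = 182.56/17.04 = 2282/213 ≈ 10.714.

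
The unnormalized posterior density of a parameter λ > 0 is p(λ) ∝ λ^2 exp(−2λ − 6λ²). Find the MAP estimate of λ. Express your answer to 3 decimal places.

ℓ'(λ) = 2/λ − 2 − 12λ. Setting this to zero and multiplying by λ: 12λ² + 2λ − 2 = 0.
λ = (−2 + √(2² + 4·12·2)) / (2·12) = (−2 + √100) / 24 = (−2 + 10)/24 = 1/3.
ℓ''(λ) = −2/λ² − 12 < 0, confirming a maximum.

λ̂_MAP = 0.333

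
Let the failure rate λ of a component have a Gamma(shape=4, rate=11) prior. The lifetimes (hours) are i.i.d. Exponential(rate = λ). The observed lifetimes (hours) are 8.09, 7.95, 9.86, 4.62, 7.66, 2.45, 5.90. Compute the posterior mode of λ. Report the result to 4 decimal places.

λ̂_MAP = 0.1738

The Exponential(rate=λ) likelihood is ∝ λ^n e^(−λΣtᵢ). Here n = 7 and Σtᵢ = 8.09 + 7.95 + 9.86 + 4.62 + 7.66 + 2.45 + 5.90 = 46.53.
Posterior ∝ λ^3e^(−11λ) · λ^7e^(−46.53λ) = λ^10e^(−57.53λ), i.e. Gamma(11, 57.53).
Mode = (a−1)/b = 10/57.53 ≈ 0.1738.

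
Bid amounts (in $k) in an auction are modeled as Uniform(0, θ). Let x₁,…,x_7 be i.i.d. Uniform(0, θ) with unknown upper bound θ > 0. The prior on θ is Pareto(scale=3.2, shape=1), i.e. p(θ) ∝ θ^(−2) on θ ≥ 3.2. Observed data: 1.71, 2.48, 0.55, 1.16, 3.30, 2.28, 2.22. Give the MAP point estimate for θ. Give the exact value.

θ̂_MAP = 3.30

The Uniform(0, θ) likelihood is θ^(−n) for θ ≥ max(xᵢ), zero otherwise. Here max(xᵢ) = 3.30.
Posterior ∝ θ^(−2) · θ^(−7) = θ^(−9) on θ ≥ max(3.2, 3.30) = 3.30.
This density is strictly decreasing in θ, so the posterior mode lies at the lower boundary of the support.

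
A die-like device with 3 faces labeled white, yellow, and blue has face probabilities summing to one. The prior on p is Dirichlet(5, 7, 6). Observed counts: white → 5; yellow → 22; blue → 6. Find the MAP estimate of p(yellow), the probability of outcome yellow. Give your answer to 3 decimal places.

The posterior is Dirichlet(αᵢ + nᵢ) = Dirichlet(10, 29, 12).
For a Dirichlet(a₁,…,a_K) with all aᵢ > 1, the mode has j-th component (aⱼ − 1)/(Σaᵢ − K).
Here Σaᵢ = 51 and K = 3, so p(yellow) = (29 − 1)/(51 − 3) = 28/48 ≈ 0.583.

MAP estimate of p(yellow) = 0.583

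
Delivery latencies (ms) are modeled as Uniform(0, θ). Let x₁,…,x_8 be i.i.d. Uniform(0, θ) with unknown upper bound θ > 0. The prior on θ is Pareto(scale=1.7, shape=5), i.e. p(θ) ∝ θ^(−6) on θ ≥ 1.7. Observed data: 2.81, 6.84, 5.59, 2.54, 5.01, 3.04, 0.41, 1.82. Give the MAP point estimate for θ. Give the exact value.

θ̂_MAP = 6.84

The Uniform(0, θ) likelihood is θ^(−n) for θ ≥ max(xᵢ), zero otherwise. Here max(xᵢ) = 6.84.
Posterior ∝ θ^(−6) · θ^(−8) = θ^(−14) on θ ≥ max(1.7, 6.84) = 6.84.
This density is strictly decreasing in θ, so the posterior mode lies at the lower boundary of the support.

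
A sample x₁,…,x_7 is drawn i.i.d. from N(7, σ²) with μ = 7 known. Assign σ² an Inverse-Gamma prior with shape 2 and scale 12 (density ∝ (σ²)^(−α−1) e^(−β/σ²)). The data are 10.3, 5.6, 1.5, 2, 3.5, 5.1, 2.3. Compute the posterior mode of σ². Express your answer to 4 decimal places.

Sum of squared deviations about the known mean: SS = (10.3−7)² + (5.6−7)² + (1.5−7)² + (2−7)² + (3.5−7)² + (5.1−7)² + (2.3−7)² = 106.05.
The Normal likelihood contributes (σ²)^(−n/2) exp(−SS/(2σ²)), so the posterior is Inverse-Gamma(α + n/2, β + SS/2) = Inverse-Gamma(5.5, 65.025).
The mode of Inverse-Gamma(a, b) is b/(a+1) = 65.025/6.5 ≈ 10.0038.

σ̂²_MAP = 10.0038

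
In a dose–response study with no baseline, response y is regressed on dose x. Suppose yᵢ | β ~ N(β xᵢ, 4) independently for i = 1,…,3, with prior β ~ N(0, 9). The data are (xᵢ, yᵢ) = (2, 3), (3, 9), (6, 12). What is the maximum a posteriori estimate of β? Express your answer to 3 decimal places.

log p(β | y) = −Σ(yᵢ − βxᵢ)²/(2·4) − β²/(2·9) + const.
Setting the derivative to zero: Σxᵢ(yᵢ − βxᵢ)/4 − β/9 = 0, so β = Σxᵢyᵢ / (Σxᵢ² + σ²/τ²).
Σxᵢyᵢ = 2·3 + 3·9 + 6·12 = 105; Σxᵢ² = 49; σ²/τ² = 4/9.
β̂_MAP = 105 / (49 + 4/9) = 105/(445/9) = 189/89 ≈ 2.124.

β̂_MAP = 2.124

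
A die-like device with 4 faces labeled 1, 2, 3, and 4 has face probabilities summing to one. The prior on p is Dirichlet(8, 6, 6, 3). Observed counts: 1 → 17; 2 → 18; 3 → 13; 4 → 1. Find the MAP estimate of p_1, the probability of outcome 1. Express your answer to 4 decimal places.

The posterior is Dirichlet(αᵢ + nᵢ) = Dirichlet(25, 24, 19, 4).
For a Dirichlet(a₁,…,a_K) with all aᵢ > 1, the mode has j-th component (aⱼ − 1)/(Σaᵢ − K).
Here Σaᵢ = 72 and K = 4, so p_1 = (25 − 1)/(72 − 4) = 24/68 ≈ 0.3529.

MAP estimate: 0.3529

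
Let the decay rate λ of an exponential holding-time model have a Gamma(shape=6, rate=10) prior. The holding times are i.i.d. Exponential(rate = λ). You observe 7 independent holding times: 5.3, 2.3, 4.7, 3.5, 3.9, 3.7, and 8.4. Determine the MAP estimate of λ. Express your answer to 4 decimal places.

λ̂_MAP = 0.2871

The Exponential(rate=λ) likelihood is ∝ λ^n e^(−λΣtᵢ). Here n = 7 and Σtᵢ = 5.3 + 2.3 + 4.7 + 3.5 + 3.9 + 3.7 + 8.4 = 31.8.
Posterior ∝ λ^5e^(−10λ) · λ^7e^(−31.8λ) = λ^12e^(−41.8λ), i.e. Gamma(13, 41.8).
Mode = (a−1)/b = 12/41.8 ≈ 0.2871.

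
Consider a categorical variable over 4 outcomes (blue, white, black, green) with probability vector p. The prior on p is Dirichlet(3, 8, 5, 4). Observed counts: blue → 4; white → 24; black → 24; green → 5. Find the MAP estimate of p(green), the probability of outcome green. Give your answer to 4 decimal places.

The posterior is Dirichlet(αᵢ + nᵢ) = Dirichlet(7, 32, 29, 9).
For a Dirichlet(a₁,…,a_K) with all aᵢ > 1, the mode has j-th component (aⱼ − 1)/(Σaᵢ − K).
Here Σaᵢ = 77 and K = 4, so p(green) = (9 − 1)/(77 − 4) = 8/73 ≈ 0.1096.

MAP estimate of p(green) = 0.1096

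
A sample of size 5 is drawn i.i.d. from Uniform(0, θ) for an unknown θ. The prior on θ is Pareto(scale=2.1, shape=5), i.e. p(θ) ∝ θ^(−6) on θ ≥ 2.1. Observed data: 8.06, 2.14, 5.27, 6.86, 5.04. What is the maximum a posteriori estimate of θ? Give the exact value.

The Uniform(0, θ) likelihood is θ^(−n) for θ ≥ max(xᵢ), zero otherwise. Here max(xᵢ) = 8.06.
Posterior ∝ θ^(−6) · θ^(−5) = θ^(−11) on θ ≥ max(2.1, 8.06) = 8.06.
This density is strictly decreasing in θ, so the posterior mode lies at the lower boundary of the support.

θ̂_MAP = 8.06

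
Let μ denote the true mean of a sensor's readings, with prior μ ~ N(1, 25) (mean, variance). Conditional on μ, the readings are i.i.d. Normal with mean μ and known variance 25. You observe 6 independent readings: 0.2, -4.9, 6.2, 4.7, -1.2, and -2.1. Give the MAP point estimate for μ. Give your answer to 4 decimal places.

μ̂_MAP = 0.5571

n = 6; x̄ = (0.2 + (-4.9) + 6.2 + 4.7 + (-1.2) + (-2.1))/6 = 2.9/6 = 29/60 ≈ 0.4833.
For a Normal prior and Normal likelihood with known variance, the posterior is Normal; its mode equals its mean, the precision-weighted average.
Prior precision 1/σ₀² = 1/25 = 0.04; data precision n/σ² = 6/25 = 0.24.
μ̂ = (0.04·1 + 0.24·(29/60)) / (0.04 + 0.24) = 0.156/0.28 = 39/70 ≈ 0.5571.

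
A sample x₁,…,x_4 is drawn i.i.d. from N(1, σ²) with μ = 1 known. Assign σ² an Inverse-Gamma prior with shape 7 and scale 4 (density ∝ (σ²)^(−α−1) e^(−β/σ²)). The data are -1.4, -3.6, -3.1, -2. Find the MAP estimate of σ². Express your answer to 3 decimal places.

Sum of squared deviations about the known mean: SS = (-1.4−1)² + (-3.6−1)² + (-3.1−1)² + (-2−1)² = 52.73.
The Normal likelihood contributes (σ²)^(−n/2) exp(−SS/(2σ²)), so the posterior is Inverse-Gamma(α + n/2, β + SS/2) = Inverse-Gamma(9, 30.365).
The mode of Inverse-Gamma(a, b) is b/(a+1) = 30.365/10 ≈ 3.037.

σ̂²_MAP = 3.037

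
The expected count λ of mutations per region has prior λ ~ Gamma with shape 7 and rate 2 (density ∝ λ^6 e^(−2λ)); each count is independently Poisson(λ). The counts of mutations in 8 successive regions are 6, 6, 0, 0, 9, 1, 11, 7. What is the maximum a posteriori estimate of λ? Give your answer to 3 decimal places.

λ̂_MAP = 4.600

Σxᵢ = 6+6+0+0+9+1+11+7 = 40, with n = 8.
Posterior ∝ λ^6e^(−2λ) · λ^40e^(−8λ) = λ^46e^(−10λ), i.e. Gamma(shape=47, rate=10).
The mode of a Gamma(a, b) with a ≥ 1 (shape–rate) is (a−1)/b = 46/10 ≈ 4.600.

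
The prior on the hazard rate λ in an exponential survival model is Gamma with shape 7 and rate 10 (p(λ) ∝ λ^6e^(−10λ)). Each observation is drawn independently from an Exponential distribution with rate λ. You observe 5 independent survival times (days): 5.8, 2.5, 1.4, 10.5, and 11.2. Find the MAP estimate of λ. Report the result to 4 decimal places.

λ̂_MAP = 0.2657

The Exponential(rate=λ) likelihood is ∝ λ^n e^(−λΣtᵢ). Here n = 5 and Σtᵢ = 5.8 + 2.5 + 1.4 + 10.5 + 11.2 = 31.4.
Posterior ∝ λ^6e^(−10λ) · λ^5e^(−31.4λ) = λ^11e^(−41.4λ), i.e. Gamma(12, 41.4).
Mode = (a−1)/b = 11/41.4 ≈ 0.2657.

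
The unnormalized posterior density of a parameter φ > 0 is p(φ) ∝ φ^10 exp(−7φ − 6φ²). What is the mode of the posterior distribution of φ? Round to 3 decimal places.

ℓ'(φ) = 10/φ − 7 − 12φ. Setting this to zero and multiplying by φ: 12φ² + 7φ − 10 = 0.
φ = (−7 + √(7² + 4·12·10)) / (2·12) = (−7 + √529) / 24 = (−7 + 23)/24 = 2/3.
ℓ''(φ) = −10/φ² − 12 < 0, confirming a maximum.

φ̂_MAP = 0.667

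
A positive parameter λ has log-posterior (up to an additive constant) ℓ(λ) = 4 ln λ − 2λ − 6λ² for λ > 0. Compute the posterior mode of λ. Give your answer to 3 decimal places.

λ̂_MAP = 0.500

ℓ'(λ) = 4/λ − 2 − 12λ. Setting this to zero and multiplying by λ: 12λ² + 2λ − 4 = 0.
λ = (−2 + √(2² + 4·12·4)) / (2·12) = (−2 + √196) / 24 = (−2 + 14)/24 = 1/2.
ℓ''(λ) = −4/λ² − 12 < 0, confirming a maximum.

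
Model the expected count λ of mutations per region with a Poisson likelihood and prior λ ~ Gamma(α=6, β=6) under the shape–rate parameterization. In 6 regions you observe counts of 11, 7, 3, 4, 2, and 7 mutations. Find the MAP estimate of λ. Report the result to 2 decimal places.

λ̂_MAP = 3.25

Σxᵢ = 11+7+3+4+2+7 = 34, with n = 6.
Posterior ∝ λ^5e^(−6λ) · λ^34e^(−6λ) = λ^39e^(−12λ), i.e. Gamma(shape=40, rate=12).
The mode of a Gamma(a, b) with a ≥ 1 (shape–rate) is (a−1)/b = 39/12 ≈ 3.25.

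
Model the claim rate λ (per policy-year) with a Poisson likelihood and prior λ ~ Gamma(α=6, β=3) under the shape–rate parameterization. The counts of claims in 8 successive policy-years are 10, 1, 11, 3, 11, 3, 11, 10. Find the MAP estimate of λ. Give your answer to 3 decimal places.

Σxᵢ = 10+1+11+3+11+3+11+10 = 60, with n = 8.
Posterior ∝ λ^5e^(−3λ) · λ^60e^(−8λ) = λ^65e^(−11λ), i.e. Gamma(shape=66, rate=11).
The mode of a Gamma(a, b) with a ≥ 1 (shape–rate) is (a−1)/b = 65/11 ≈ 5.909.

λ̂_MAP = 5.909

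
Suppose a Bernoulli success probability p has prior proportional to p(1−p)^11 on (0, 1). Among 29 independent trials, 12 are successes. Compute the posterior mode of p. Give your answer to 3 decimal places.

The prior density ∝ p(1−p)^11 is the kernel of Beta(2, 12).
Data: 12 successes in 29 trials. The binomial likelihood contributes p^12(1−p)^17, so the posterior is Beta(2+12, 12+17) = Beta(14, 29).
For Beta(a, b) with a, b > 1 the mode is (a−1)/(a+b−2) = 13/41 ≈ 0.317.

p̂_MAP = 0.317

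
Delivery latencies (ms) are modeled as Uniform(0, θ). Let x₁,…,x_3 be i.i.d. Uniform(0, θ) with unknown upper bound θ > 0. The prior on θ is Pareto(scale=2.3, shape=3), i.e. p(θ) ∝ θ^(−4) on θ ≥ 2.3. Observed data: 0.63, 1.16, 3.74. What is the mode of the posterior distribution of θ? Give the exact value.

The Uniform(0, θ) likelihood is θ^(−n) for θ ≥ max(xᵢ), zero otherwise. Here max(xᵢ) = 3.74.
Posterior ∝ θ^(−4) · θ^(−3) = θ^(−7) on θ ≥ max(2.3, 3.74) = 3.74.
This density is strictly decreasing in θ, so the posterior mode lies at the lower boundary of the support.

θ̂_MAP = 3.74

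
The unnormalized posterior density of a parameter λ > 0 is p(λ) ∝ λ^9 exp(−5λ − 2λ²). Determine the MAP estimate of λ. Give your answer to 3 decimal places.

λ̂_MAP = 1.000

ℓ'(λ) = 9/λ − 5 − 4λ. Setting this to zero and multiplying by λ: 4λ² + 5λ − 9 = 0.
λ = (−5 + √(5² + 4·4·9)) / (2·4) = (−5 + √169) / 8 = (−5 + 13)/8 = 1.
ℓ''(λ) = −9/λ² − 4 < 0, confirming a maximum.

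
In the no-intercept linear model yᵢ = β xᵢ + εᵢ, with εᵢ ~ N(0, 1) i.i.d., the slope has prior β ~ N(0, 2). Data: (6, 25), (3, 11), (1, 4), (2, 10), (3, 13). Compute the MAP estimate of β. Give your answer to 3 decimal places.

log p(β | y) = −Σ(yᵢ − βxᵢ)²/(2·1) − β²/(2·2) + const.
Setting the derivative to zero: Σxᵢ(yᵢ − βxᵢ)/1 − β/2 = 0, so β = Σxᵢyᵢ / (Σxᵢ² + σ²/τ²).
Σxᵢyᵢ = 6·25 + 3·11 + 1·4 + 2·10 + 3·13 = 246; Σxᵢ² = 59; σ²/τ² = 0.5.
β̂_MAP = 246 / (59 + 0.5) = 246/59.5 ≈ 4.134.

β̂_MAP = 4.134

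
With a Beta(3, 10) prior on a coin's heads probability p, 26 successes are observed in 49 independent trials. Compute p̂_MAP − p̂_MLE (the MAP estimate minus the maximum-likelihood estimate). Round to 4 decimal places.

Posterior is Beta(29, 33); MAP = (29−1)/(62−2) = 28/60 ≈ 0.46667.
MLE ignores the prior: p̂_MLE = k/n = 26/49 ≈ 0.53061.
Difference = 28/60 − 26/49 = -47/735 ≈ -0.0639.

MAP − MLE = -0.0639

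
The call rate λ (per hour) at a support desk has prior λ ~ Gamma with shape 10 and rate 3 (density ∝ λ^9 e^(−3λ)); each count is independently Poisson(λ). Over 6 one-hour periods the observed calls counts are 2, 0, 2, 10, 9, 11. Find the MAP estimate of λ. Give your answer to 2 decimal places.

Σxᵢ = 2+0+2+10+9+11 = 34, with n = 6.
Posterior ∝ λ^9e^(−3λ) · λ^34e^(−6λ) = λ^43e^(−9λ), i.e. Gamma(shape=44, rate=9).
The mode of a Gamma(a, b) with a ≥ 1 (shape–rate) is (a−1)/b = 43/9 ≈ 4.78.

λ̂_MAP = 4.78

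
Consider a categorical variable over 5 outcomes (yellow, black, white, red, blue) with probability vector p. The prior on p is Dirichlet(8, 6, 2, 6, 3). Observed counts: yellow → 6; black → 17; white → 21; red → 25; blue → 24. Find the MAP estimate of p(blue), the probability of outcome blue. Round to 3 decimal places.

The posterior is Dirichlet(αᵢ + nᵢ) = Dirichlet(14, 23, 23, 31, 27).
For a Dirichlet(a₁,…,a_K) with all aᵢ > 1, the mode has j-th component (aⱼ − 1)/(Σaᵢ − K).
Here Σaᵢ = 118 and K = 5, so p(blue) = (27 − 1)/(118 − 5) = 26/113 ≈ 0.230.

MAP estimate of p(blue) = 0.230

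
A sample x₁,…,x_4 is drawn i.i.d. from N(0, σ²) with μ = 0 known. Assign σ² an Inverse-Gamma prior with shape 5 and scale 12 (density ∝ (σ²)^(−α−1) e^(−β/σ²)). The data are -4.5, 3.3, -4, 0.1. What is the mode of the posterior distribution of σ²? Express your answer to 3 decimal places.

Sum of squared deviations about the known mean: SS = (-4.5−0)² + (3.3−0)² + (-4−0)² + (0.1−0)² = 47.15.
The Normal likelihood contributes (σ²)^(−n/2) exp(−SS/(2σ²)), so the posterior is Inverse-Gamma(α + n/2, β + SS/2) = Inverse-Gamma(7, 35.575).
The mode of Inverse-Gamma(a, b) is b/(a+1) = 35.575/8 ≈ 4.447.

σ̂²_MAP = 4.447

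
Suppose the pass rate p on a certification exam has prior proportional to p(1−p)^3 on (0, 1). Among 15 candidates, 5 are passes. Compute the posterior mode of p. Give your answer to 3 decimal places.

The prior density ∝ p(1−p)^3 is the kernel of Beta(2, 4).
Data: 5 successes in 15 trials. The binomial likelihood contributes p^5(1−p)^10, so the posterior is Beta(2+5, 4+10) = Beta(7, 14).
For Beta(a, b) with a, b > 1 the mode is (a−1)/(a+b−2) = 6/19 ≈ 0.316.

p̂_MAP = 0.316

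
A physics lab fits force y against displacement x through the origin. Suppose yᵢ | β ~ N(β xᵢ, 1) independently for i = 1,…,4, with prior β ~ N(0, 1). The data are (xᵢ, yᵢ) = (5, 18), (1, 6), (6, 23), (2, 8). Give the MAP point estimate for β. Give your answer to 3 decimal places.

β̂_MAP = 3.731

log p(β | y) = −Σ(yᵢ − βxᵢ)²/(2·1) − β²/(2·1) + const.
Setting the derivative to zero: Σxᵢ(yᵢ − βxᵢ)/1 − β/1 = 0, so β = Σxᵢyᵢ / (Σxᵢ² + σ²/τ²).
Σxᵢyᵢ = 5·18 + 1·6 + 6·23 + 2·8 = 250; Σxᵢ² = 66; σ²/τ² = 1.
β̂_MAP = 250 / (66 + 1) = 250/67 ≈ 3.731.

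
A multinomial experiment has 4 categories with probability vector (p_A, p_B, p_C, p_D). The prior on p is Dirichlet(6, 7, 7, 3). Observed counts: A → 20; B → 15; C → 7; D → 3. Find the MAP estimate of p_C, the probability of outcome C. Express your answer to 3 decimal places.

MAP estimate of p_C = 0.203

The posterior is Dirichlet(αᵢ + nᵢ) = Dirichlet(26, 22, 14, 6).
For a Dirichlet(a₁,…,a_K) with all aᵢ > 1, the mode has j-th component (aⱼ − 1)/(Σaᵢ − K).
Here Σaᵢ = 68 and K = 4, so p_C = (14 − 1)/(68 − 4) = 13/64 ≈ 0.203.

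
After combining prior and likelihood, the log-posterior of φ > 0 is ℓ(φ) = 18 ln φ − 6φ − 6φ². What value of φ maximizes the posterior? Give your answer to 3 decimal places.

ℓ'(φ) = 18/φ − 6 − 12φ. Setting this to zero and multiplying by φ: 12φ² + 6φ − 18 = 0.
φ = (−6 + √(6² + 4·12·18)) / (2·12) = (−6 + √900) / 24 = (−6 + 30)/24 = 1.
ℓ''(φ) = −18/φ² − 12 < 0, confirming a maximum.

φ̂_MAP = 1.000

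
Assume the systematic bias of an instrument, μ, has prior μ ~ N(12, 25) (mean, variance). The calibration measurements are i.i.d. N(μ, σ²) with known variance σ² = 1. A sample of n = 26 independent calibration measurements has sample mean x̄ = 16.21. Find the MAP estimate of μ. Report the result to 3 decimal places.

n = 26, x̄ = 16.21.
For a Normal prior and Normal likelihood with known variance, the posterior is Normal; its mode equals its mean, the precision-weighted average.
Prior precision 1/σ₀² = 1/25 = 0.04; data precision n/σ² = 26/1 = 26.
μ̂ = (0.04·12 + 26·16.21) / (0.04 + 26) = 421.94/26.04 = 21097/1302 ≈ 16.204.

μ̂_MAP = 16.204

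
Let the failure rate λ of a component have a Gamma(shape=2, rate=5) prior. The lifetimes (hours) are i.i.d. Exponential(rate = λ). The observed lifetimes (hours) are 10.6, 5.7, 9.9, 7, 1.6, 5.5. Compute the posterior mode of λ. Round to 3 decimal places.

The Exponential(rate=λ) likelihood is ∝ λ^n e^(−λΣtᵢ). Here n = 6 and Σtᵢ = 10.6 + 5.7 + 9.9 + 7 + 1.6 + 5.5 = 40.3.
Posterior ∝ λe^(−5λ) · λ^6e^(−40.3λ) = λ^7e^(−45.3λ), i.e. Gamma(8, 45.3).
Mode = (a−1)/b = 7/45.3 ≈ 0.155.

λ̂_MAP = 0.155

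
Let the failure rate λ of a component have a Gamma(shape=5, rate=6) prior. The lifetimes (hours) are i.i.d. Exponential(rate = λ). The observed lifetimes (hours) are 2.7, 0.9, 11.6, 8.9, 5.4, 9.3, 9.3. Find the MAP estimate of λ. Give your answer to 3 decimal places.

λ̂_MAP = 0.203

The Exponential(rate=λ) likelihood is ∝ λ^n e^(−λΣtᵢ). Here n = 7 and Σtᵢ = 2.7 + 0.9 + 11.6 + 8.9 + 5.4 + 9.3 + 9.3 = 48.1.
Posterior ∝ λ^4e^(−6λ) · λ^7e^(−48.1λ) = λ^11e^(−54.1λ), i.e. Gamma(12, 54.1).
Mode = (a−1)/b = 11/54.1 ≈ 0.203.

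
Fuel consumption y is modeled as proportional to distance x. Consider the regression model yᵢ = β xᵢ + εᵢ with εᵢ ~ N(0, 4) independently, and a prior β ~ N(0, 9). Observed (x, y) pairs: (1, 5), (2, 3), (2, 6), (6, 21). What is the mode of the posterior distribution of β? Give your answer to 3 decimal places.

β̂_MAP = 3.279

log p(β | y) = −Σ(yᵢ − βxᵢ)²/(2·4) − β²/(2·9) + const.
Setting the derivative to zero: Σxᵢ(yᵢ − βxᵢ)/4 − β/9 = 0, so β = Σxᵢyᵢ / (Σxᵢ² + σ²/τ²).
Σxᵢyᵢ = 1·5 + 2·3 + 2·6 + 6·21 = 149; Σxᵢ² = 45; σ²/τ² = 4/9.
β̂_MAP = 149 / (45 + 4/9) = 149/(409/9) = 1341/409 ≈ 3.279.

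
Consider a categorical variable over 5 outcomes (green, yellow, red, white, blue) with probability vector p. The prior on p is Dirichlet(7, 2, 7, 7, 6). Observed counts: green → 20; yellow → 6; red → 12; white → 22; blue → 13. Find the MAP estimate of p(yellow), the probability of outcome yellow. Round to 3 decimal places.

The posterior is Dirichlet(αᵢ + nᵢ) = Dirichlet(27, 8, 19, 29, 19).
For a Dirichlet(a₁,…,a_K) with all aᵢ > 1, the mode has j-th component (aⱼ − 1)/(Σaᵢ − K).
Here Σaᵢ = 102 and K = 5, so p(yellow) = (8 − 1)/(102 − 5) = 7/97 ≈ 0.072.

MAP estimate of p(yellow) = 0.072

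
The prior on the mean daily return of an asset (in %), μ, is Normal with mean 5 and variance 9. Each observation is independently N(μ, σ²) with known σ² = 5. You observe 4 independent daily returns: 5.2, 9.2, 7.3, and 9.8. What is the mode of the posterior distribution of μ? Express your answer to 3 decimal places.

n = 4; x̄ = (5.2 + 9.2 + 7.3 + 9.8)/4 = 31.5/4 = 7.875.
For a Normal prior and Normal likelihood with known variance, the posterior is Normal; its mode equals its mean, the precision-weighted average.
Prior precision 1/σ₀² = 1/9; data precision n/σ² = 4/5 = 0.8.
μ̂ = ((1/9)·5 + 0.8·7.875) / (1/9 + 0.8) = (617/90)/(41/45) = 617/82 ≈ 7.524.

μ̂_MAP = 7.524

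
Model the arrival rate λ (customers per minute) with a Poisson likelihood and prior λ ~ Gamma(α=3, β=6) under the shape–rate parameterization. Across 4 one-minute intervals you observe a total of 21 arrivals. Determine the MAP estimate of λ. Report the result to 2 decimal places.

λ̂_MAP = 2.30

Σxᵢ = 21, n = 4.
Posterior ∝ λ^2e^(−6λ) · λ^21e^(−4λ) = λ^23e^(−10λ), i.e. Gamma(shape=24, rate=10).
The mode of a Gamma(a, b) with a ≥ 1 (shape–rate) is (a−1)/b = 23/10 ≈ 2.30.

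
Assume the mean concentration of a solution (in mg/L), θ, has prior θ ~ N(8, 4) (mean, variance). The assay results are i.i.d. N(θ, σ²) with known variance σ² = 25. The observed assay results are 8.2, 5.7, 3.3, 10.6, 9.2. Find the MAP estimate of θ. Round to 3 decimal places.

n = 5; x̄ = (8.2 + 5.7 + 3.3 + 10.6 + 9.2)/5 = 37/5 = 7.4.
For a Normal prior and Normal likelihood with known variance, the posterior is Normal; its mode equals its mean, the precision-weighted average.
Prior precision 1/σ₀² = 1/4 = 0.25; data precision n/σ² = 5/25 = 0.2.
θ̂ = (0.25·8 + 0.2·7.4) / (0.25 + 0.2) = 3.48/0.45 = 116/15 ≈ 7.733.

θ̂_MAP = 7.733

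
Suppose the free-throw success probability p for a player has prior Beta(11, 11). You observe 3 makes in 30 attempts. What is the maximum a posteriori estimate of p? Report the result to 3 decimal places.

Prior: Beta(11, 11).
Data: 3 successes in 30 trials. The binomial likelihood contributes p^3(1−p)^27, so the posterior is Beta(11+3, 11+27) = Beta(14, 38).
For Beta(a, b) with a, b > 1 the mode is (a−1)/(a+b−2) = 13/50 ≈ 0.260.

p̂_MAP = 0.260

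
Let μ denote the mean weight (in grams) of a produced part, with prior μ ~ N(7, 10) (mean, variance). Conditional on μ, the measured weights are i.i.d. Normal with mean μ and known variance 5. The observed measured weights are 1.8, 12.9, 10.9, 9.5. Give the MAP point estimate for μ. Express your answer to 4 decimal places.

μ̂_MAP = 8.5778

n = 4; x̄ = (1.8 + 12.9 + 10.9 + 9.5)/4 = 35.1/4 = 8.775.
For a Normal prior and Normal likelihood with known variance, the posterior is Normal; its mode equals its mean, the precision-weighted average.
Prior precision 1/σ₀² = 1/10 = 0.1; data precision n/σ² = 4/5 = 0.8.
μ̂ = (0.1·7 + 0.8·8.775) / (0.1 + 0.8) = 7.72/0.9 = 386/45 ≈ 8.5778.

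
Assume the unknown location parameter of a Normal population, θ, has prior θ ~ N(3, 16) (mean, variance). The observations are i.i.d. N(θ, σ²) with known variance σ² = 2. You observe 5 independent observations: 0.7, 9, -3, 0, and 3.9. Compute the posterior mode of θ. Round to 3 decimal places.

θ̂_MAP = 2.141

n = 5; x̄ = (0.7 + 9 + (-3) + 0 + 3.9)/5 = 10.6/5 = 2.12.
For a Normal prior and Normal likelihood with known variance, the posterior is Normal; its mode equals its mean, the precision-weighted average.
Prior precision 1/σ₀² = 1/16 = 0.0625; data precision n/σ² = 5/2 = 2.5.
θ̂ = (0.0625·3 + 2.5·2.12) / (0.0625 + 2.5) = 5.4875/2.5625 = 439/205 ≈ 2.141.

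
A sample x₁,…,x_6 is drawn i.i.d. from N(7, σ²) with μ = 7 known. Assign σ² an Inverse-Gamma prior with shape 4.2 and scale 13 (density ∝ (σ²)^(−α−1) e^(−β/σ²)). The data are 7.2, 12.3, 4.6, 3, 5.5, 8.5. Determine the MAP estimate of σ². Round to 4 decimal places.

Sum of squared deviations about the known mean: SS = (7.2−7)² + (12.3−7)² + (4.6−7)² + (3−7)² + (5.5−7)² + (8.5−7)² = 54.39.
The Normal likelihood contributes (σ²)^(−n/2) exp(−SS/(2σ²)), so the posterior is Inverse-Gamma(α + n/2, β + SS/2) = Inverse-Gamma(7.2, 40.195).
The mode of Inverse-Gamma(a, b) is b/(a+1) = 40.195/8.2 ≈ 4.9018.

σ̂²_MAP = 4.9018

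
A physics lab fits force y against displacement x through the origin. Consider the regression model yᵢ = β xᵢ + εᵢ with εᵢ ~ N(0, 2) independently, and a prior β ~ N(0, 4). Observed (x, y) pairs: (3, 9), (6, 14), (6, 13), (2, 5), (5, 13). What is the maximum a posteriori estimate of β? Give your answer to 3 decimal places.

β̂_MAP = 2.389

log p(β | y) = −Σ(yᵢ − βxᵢ)²/(2·2) − β²/(2·4) + const.
Setting the derivative to zero: Σxᵢ(yᵢ − βxᵢ)/2 − β/4 = 0, so β = Σxᵢyᵢ / (Σxᵢ² + σ²/τ²).
Σxᵢyᵢ = 3·9 + 6·14 + 6·13 + 2·5 + 5·13 = 264; Σxᵢ² = 110; σ²/τ² = 0.5.
β̂_MAP = 264 / (110 + 0.5) = 264/110.5 ≈ 2.389.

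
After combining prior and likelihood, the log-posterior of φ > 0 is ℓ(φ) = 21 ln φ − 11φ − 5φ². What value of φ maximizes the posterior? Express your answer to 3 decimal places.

φ̂_MAP = 1.000

ℓ'(φ) = 21/φ − 11 − 10φ. Setting this to zero and multiplying by φ: 10φ² + 11φ − 21 = 0.
φ = (−11 + √(11² + 4·10·21)) / (2·10) = (−11 + √961) / 20 = (−11 + 31)/20 = 1.
ℓ''(φ) = −21/φ² − 10 < 0, confirming a maximum.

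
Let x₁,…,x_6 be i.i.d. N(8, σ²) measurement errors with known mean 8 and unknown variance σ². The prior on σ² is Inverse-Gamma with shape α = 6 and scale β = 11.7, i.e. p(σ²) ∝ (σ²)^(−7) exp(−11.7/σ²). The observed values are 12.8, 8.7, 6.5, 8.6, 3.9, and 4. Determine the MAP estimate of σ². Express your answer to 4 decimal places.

σ̂²_MAP = 4.1175

Sum of squared deviations about the known mean: SS = (12.8−8)² + (8.7−8)² + (6.5−8)² + (8.6−8)² + (3.9−8)² + (4−8)² = 58.95.
The Normal likelihood contributes (σ²)^(−n/2) exp(−SS/(2σ²)), so the posterior is Inverse-Gamma(α + n/2, β + SS/2) = Inverse-Gamma(9, 41.175).
The mode of Inverse-Gamma(a, b) is b/(a+1) = 41.175/10 ≈ 4.1175.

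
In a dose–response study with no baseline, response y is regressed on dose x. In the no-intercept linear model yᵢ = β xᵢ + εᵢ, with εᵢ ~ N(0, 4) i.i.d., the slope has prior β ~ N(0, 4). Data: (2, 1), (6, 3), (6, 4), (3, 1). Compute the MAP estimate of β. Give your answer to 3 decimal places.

log p(β | y) = −Σ(yᵢ − βxᵢ)²/(2·4) − β²/(2·4) + const.
Setting the derivative to zero: Σxᵢ(yᵢ − βxᵢ)/4 − β/4 = 0, so β = Σxᵢyᵢ / (Σxᵢ² + σ²/τ²).
Σxᵢyᵢ = 2·1 + 6·3 + 6·4 + 3·1 = 47; Σxᵢ² = 85; σ²/τ² = 1.
β̂_MAP = 47 / (85 + 1) = 47/86 ≈ 0.547.

β̂_MAP = 0.547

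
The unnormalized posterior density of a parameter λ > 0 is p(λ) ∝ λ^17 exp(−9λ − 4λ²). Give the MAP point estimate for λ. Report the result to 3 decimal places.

ℓ'(λ) = 17/λ − 9 − 8λ. Setting this to zero and multiplying by λ: 8λ² + 9λ − 17 = 0.
λ = (−9 + √(9² + 4·8·17)) / (2·8) = (−9 + √625) / 16 = (−9 + 25)/16 = 1.
ℓ''(λ) = −17/λ² − 8 < 0, confirming a maximum.

λ̂_MAP = 1.000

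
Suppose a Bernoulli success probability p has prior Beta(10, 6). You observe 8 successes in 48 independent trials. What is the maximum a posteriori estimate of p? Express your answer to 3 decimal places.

Prior: Beta(10, 6).
Data: 8 successes in 48 trials. The binomial likelihood contributes p^8(1−p)^40, so the posterior is Beta(10+8, 6+40) = Beta(18, 46).
For Beta(a, b) with a, b > 1 the mode is (a−1)/(a+b−2) = 17/62 ≈ 0.274.

p̂_MAP = 0.274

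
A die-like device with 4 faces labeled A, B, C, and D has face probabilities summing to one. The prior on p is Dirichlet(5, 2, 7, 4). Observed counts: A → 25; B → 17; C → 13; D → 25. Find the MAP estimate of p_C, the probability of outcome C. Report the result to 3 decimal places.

MAP estimate of p_C = 0.202

The posterior is Dirichlet(αᵢ + nᵢ) = Dirichlet(30, 19, 20, 29).
For a Dirichlet(a₁,…,a_K) with all aᵢ > 1, the mode has j-th component (aⱼ − 1)/(Σaᵢ − K).
Here Σaᵢ = 98 and K = 4, so p_C = (20 − 1)/(98 − 4) = 19/94 ≈ 0.202.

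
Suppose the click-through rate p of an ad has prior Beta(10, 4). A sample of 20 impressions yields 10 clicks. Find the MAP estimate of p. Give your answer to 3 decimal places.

p̂_MAP = 0.594

Prior: Beta(10, 4).
Data: 10 successes in 20 trials. The binomial likelihood contributes p^10(1−p)^10, so the posterior is Beta(10+10, 4+10) = Beta(20, 14).
For Beta(a, b) with a, b > 1 the mode is (a−1)/(a+b−2) = 19/32 ≈ 0.594.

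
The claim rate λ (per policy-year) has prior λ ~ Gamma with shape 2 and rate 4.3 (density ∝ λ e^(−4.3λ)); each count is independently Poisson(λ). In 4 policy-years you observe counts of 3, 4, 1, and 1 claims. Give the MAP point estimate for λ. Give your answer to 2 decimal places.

Σxᵢ = 3+4+1+1 = 9, with n = 4.
Posterior ∝ λe^(−4.3λ) · λ^9e^(−4λ) = λ^10e^(−8.3λ), i.e. Gamma(shape=11, rate=8.3).
The mode of a Gamma(a, b) with a ≥ 1 (shape–rate) is (a−1)/b = 10/8.3 ≈ 1.20.

λ̂_MAP = 1.20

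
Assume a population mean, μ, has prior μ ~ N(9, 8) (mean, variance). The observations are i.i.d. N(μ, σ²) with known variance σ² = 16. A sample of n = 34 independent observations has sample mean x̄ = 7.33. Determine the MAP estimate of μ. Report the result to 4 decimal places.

μ̂_MAP = 7.4228

n = 34, x̄ = 7.33.
For a Normal prior and Normal likelihood with known variance, the posterior is Normal; its mode equals its mean, the precision-weighted average.
Prior precision 1/σ₀² = 1/8 = 0.125; data precision n/σ² = 34/16 = 2.125.
μ̂ = (0.125·9 + 2.125·7.33) / (0.125 + 2.125) = 16.70125/2.25 = 13361/1800 ≈ 7.4228.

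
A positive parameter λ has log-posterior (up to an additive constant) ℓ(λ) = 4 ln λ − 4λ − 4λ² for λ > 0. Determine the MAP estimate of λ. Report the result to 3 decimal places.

λ̂_MAP = 0.500

ℓ'(λ) = 4/λ − 4 − 8λ. Setting this to zero and multiplying by λ: 8λ² + 4λ − 4 = 0.
λ = (−4 + √(4² + 4·8·4)) / (2·8) = (−4 + √144) / 16 = (−4 + 12)/16 = 1/2.
ℓ''(λ) = −4/λ² − 8 < 0, confirming a maximum.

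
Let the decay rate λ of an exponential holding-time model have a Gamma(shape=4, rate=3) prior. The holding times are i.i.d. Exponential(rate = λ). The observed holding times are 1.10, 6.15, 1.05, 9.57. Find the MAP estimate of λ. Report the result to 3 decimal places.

λ̂_MAP = 0.335

The Exponential(rate=λ) likelihood is ∝ λ^n e^(−λΣtᵢ). Here n = 4 and Σtᵢ = 1.10 + 6.15 + 1.05 + 9.57 = 17.87.
Posterior ∝ λ^3e^(−3λ) · λ^4e^(−17.87λ) = λ^7e^(−20.87λ), i.e. Gamma(8, 20.87).
Mode = (a−1)/b = 7/20.87 ≈ 0.335.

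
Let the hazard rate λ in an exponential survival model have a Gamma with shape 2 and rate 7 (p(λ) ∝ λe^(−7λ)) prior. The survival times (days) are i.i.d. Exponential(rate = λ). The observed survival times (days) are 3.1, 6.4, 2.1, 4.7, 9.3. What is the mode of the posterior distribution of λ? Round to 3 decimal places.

λ̂_MAP = 0.184

The Exponential(rate=λ) likelihood is ∝ λ^n e^(−λΣtᵢ). Here n = 5 and Σtᵢ = 3.1 + 6.4 + 2.1 + 4.7 + 9.3 = 25.6.
Posterior ∝ λe^(−7λ) · λ^5e^(−25.6λ) = λ^6e^(−32.6λ), i.e. Gamma(7, 32.6).
Mode = (a−1)/b = 6/32.6 ≈ 0.184.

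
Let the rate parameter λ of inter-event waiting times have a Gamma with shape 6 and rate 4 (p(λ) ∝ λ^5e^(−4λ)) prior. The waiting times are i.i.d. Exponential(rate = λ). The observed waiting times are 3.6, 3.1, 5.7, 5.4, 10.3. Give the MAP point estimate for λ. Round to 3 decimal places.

λ̂_MAP = 0.312

The Exponential(rate=λ) likelihood is ∝ λ^n e^(−λΣtᵢ). Here n = 5 and Σtᵢ = 3.6 + 3.1 + 5.7 + 5.4 + 10.3 = 28.1.
Posterior ∝ λ^5e^(−4λ) · λ^5e^(−28.1λ) = λ^10e^(−32.1λ), i.e. Gamma(11, 32.1).
Mode = (a−1)/b = 10/32.1 ≈ 0.312.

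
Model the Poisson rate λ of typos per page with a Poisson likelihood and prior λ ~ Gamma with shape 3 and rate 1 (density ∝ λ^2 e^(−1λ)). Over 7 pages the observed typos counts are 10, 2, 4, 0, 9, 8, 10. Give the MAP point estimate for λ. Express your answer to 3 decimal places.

λ̂_MAP = 5.625

Σxᵢ = 10+2+4+0+9+8+10 = 43, with n = 7.
Posterior ∝ λ^2e^(−1λ) · λ^43e^(−7λ) = λ^45e^(−8λ), i.e. Gamma(shape=46, rate=8).
The mode of a Gamma(a, b) with a ≥ 1 (shape–rate) is (a−1)/b = 45/8 ≈ 5.625.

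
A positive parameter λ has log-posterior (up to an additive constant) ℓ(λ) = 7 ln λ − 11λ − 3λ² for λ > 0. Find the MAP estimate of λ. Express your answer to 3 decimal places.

λ̂_MAP = 0.500

ℓ'(λ) = 7/λ − 11 − 6λ. Setting this to zero and multiplying by λ: 6λ² + 11λ − 7 = 0.
λ = (−11 + √(11² + 4·6·7)) / (2·6) = (−11 + √289) / 12 = (−11 + 17)/12 = 1/2.
ℓ''(λ) = −7/λ² − 6 < 0, confirming a maximum.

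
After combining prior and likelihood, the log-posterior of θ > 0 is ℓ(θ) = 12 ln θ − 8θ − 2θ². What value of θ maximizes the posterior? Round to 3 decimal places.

ℓ'(θ) = 12/θ − 8 − 4θ. Setting this to zero and multiplying by θ: 4θ² + 8θ − 12 = 0.
θ = (−8 + √(8² + 4·4·12)) / (2·4) = (−8 + √256) / 8 = (−8 + 16)/8 = 1.
ℓ''(θ) = −12/θ² − 4 < 0, confirming a maximum.

θ̂_MAP = 1.000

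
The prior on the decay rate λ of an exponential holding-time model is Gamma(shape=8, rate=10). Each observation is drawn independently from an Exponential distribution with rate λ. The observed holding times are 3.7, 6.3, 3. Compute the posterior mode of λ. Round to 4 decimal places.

λ̂_MAP = 0.4348

The Exponential(rate=λ) likelihood is ∝ λ^n e^(−λΣtᵢ). Here n = 3 and Σtᵢ = 3.7 + 6.3 + 3 = 13.
Posterior ∝ λ^7e^(−10λ) · λ^3e^(−13λ) = λ^10e^(−23λ), i.e. Gamma(11, 23).
Mode = (a−1)/b = 10/23 ≈ 0.4348.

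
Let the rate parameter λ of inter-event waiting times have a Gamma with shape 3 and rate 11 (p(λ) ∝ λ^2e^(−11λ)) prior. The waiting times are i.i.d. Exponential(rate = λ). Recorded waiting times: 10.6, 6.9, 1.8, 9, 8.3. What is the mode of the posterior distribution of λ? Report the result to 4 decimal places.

λ̂_MAP = 0.1471

The Exponential(rate=λ) likelihood is ∝ λ^n e^(−λΣtᵢ). Here n = 5 and Σtᵢ = 10.6 + 6.9 + 1.8 + 9 + 8.3 = 36.6.
Posterior ∝ λ^2e^(−11λ) · λ^5e^(−36.6λ) = λ^7e^(−47.6λ), i.e. Gamma(8, 47.6).
Mode = (a−1)/b = 7/47.6 ≈ 0.1471.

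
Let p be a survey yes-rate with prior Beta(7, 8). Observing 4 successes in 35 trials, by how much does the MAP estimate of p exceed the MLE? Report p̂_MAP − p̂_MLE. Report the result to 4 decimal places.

Posterior is Beta(11, 39); MAP = (11−1)/(50−2) = 10/48 ≈ 0.20833.
MLE ignores the prior: p̂_MLE = k/n = 4/35 ≈ 0.11429.
Difference = 10/48 − 4/35 = 79/840 ≈ 0.0940.

MAP − MLE = 0.0940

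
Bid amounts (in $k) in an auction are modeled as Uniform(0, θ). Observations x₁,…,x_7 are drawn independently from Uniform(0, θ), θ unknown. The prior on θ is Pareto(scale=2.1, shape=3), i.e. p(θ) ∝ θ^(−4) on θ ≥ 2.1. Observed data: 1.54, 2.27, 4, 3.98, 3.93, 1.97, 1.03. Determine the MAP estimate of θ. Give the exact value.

The Uniform(0, θ) likelihood is θ^(−n) for θ ≥ max(xᵢ), zero otherwise. Here max(xᵢ) = 4.
Posterior ∝ θ^(−4) · θ^(−7) = θ^(−11) on θ ≥ max(2.1, 4) = 4.
This density is strictly decreasing in θ, so the posterior mode lies at the lower boundary of the support.

θ̂_MAP = 4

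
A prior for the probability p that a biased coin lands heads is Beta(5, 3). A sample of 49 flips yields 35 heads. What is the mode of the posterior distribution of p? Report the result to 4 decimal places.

p̂_MAP = 0.7091

Prior: Beta(5, 3).
Data: 35 successes in 49 trials. The binomial likelihood contributes p^35(1−p)^14, so the posterior is Beta(5+35, 3+14) = Beta(40, 17).
For Beta(a, b) with a, b > 1 the mode is (a−1)/(a+b−2) = 39/55 ≈ 0.7091.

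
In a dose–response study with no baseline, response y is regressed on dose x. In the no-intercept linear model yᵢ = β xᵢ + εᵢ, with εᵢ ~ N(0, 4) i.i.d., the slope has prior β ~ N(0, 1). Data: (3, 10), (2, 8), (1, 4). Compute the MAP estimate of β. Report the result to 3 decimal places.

log p(β | y) = −Σ(yᵢ − βxᵢ)²/(2·4) − β²/(2·1) + const.
Setting the derivative to zero: Σxᵢ(yᵢ − βxᵢ)/4 − β/1 = 0, so β = Σxᵢyᵢ / (Σxᵢ² + σ²/τ²).
Σxᵢyᵢ = 3·10 + 2·8 + 1·4 = 50; Σxᵢ² = 14; σ²/τ² = 4.
β̂_MAP = 50 / (14 + 4) = 50/18 ≈ 2.778.

β̂_MAP = 2.778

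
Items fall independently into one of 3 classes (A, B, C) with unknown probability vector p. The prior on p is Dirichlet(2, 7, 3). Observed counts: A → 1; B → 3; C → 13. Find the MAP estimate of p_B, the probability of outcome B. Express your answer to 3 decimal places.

MAP estimate of p_B = 0.346

The posterior is Dirichlet(αᵢ + nᵢ) = Dirichlet(3, 10, 16).
For a Dirichlet(a₁,…,a_K) with all aᵢ > 1, the mode has j-th component (aⱼ − 1)/(Σaᵢ − K).
Here Σaᵢ = 29 and K = 3, so p_B = (10 − 1)/(29 − 3) = 9/26 ≈ 0.346.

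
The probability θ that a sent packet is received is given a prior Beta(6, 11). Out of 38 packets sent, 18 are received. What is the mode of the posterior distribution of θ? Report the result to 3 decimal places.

θ̂_MAP = 0.434

Prior: Beta(6, 11).
Data: 18 successes in 38 trials. The binomial likelihood contributes θ^18(1−θ)^20, so the posterior is Beta(6+18, 11+20) = Beta(24, 31).
For Beta(a, b) with a, b > 1 the mode is (a−1)/(a+b−2) = 23/53 ≈ 0.434.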